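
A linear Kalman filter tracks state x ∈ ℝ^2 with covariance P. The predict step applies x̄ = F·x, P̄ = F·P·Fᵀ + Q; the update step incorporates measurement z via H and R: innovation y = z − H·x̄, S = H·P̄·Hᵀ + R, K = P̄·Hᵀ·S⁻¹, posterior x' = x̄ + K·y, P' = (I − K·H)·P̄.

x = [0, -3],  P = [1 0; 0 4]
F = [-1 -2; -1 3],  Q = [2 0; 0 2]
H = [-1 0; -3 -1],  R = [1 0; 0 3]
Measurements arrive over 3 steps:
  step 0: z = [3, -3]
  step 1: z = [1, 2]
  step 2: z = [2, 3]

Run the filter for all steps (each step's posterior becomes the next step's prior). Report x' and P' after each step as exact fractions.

step 0: x' = [-561/344, 2157/344], P' = [269/344 -705/344; -705/344 2661/344]
step 1: x' = [-209885/135946, 206798/67973], P' = [116701/135946 -158025/67973; -158025/67973 585852/67973]
step 2: x' = [-138251793/58903679, 6406554/1369853], P' = [50949569/58903679 -3217215/1369853; -3217215/1369853 11922837/1369853]

step 0: x̄ = F·x = [6, -9]
step 0: P̄ = F·P·Fᵀ + Q = [19 -23; -23 39]
step 0: y = z − H·x̄ = [9, 6]
step 0: S = H·P̄·Hᵀ + R = [20 34; 34 75]
step 0: K = P̄·Hᵀ·S⁻¹ = [-269/344 -17/172; 705/344 -91/172]
step 0: x' = x̄ + K·y = [-561/344, 2157/344]
step 0: P' = (I − K·H)·P̄ = [269/344 -705/344; -705/344 2661/344]
step 1: x̄ = F·x = [-3753/344, 879/43]
step 1: P̄ = F·P·Fᵀ + Q = [8781/344 -1874/43; -1874/43 3642/43]
step 1: y = z − H·x̄ = [-3409/344, -3539/344]
step 1: S = H·P̄·Hᵀ + R = [9125/344 11351/344; 11351/344 19245/344]
step 1: K = P̄·Hᵀ·S⁻¹ = [-116701/135946 -11351/135946; 158025/67973 -37259/67973]
step 1: x' = x̄ + K·y = [-209885/135946, 206798/67973]
step 1: P' = (I − K·H)·P̄ = [116701/135946 -158025/67973; -158025/67973 585852/67973]
step 2: x̄ = F·x = [-617307/135946, 1450673/135946]
step 2: P̄ = F·P·Fᵀ + Q = [3811209/135946 -6597473/135946; -6597473/135946 12830229/135946]
step 2: y = z − H·x̄ = [-345415/135946, 3295/67973]
step 2: S = H·P̄·Hᵀ + R = [3947155/135946 2418077/67973; 2418077/67973 3977055/67973]
step 2: K = P̄·Hᵀ·S⁻¹ = [-50949569/58903679 -4836154/58903679; 3217215/1369853 -757064/1369853]
step 2: x' = x̄ + K·y = [-138251793/58903679, 6406554/1369853]
step 2: P' = (I − K·H)·P̄ = [50949569/58903679 -3217215/1369853; -3217215/1369853 11922837/1369853]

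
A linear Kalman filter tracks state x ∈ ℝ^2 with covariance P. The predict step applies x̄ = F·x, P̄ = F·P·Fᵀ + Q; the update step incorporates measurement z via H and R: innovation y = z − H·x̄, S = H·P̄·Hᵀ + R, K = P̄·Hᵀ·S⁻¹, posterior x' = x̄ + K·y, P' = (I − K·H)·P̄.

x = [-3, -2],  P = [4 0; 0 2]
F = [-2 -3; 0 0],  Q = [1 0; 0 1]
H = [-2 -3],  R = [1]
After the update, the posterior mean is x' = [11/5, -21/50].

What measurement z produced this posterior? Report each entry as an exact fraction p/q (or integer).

z = [-3]

x̄ = F·x = [12, 0]
P̄ = F·P·Fᵀ + Q = [35 0; 0 1]
S = H·P̄·Hᵀ + R = [150]
K = P̄·Hᵀ·S⁻¹ = [-7/15; -1/50]
x' − x̄ = [-49/5, -21/50] = K·y
y = (KᵀK)⁻¹·Kᵀ·(x' − x̄) = [21]
z = y + H·x̄ = [21] + [-24] = [-3]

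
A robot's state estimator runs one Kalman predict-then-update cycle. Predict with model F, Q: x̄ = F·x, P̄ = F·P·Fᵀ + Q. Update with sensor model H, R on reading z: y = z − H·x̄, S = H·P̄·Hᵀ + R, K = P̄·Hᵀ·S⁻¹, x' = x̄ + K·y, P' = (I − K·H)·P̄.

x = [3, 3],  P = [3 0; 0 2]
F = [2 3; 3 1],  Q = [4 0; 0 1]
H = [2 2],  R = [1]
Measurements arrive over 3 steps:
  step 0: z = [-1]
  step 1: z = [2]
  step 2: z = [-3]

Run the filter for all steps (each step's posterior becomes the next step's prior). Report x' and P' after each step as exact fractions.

step 0: x̄ = F·x = [15, 12]
step 0: P̄ = F·P·Fᵀ + Q = [34 24; 24 30]
step 0: y = z − H·x̄ = [-55]
step 0: S = H·P̄·Hᵀ + R = [449]
step 0: K = P̄·Hᵀ·S⁻¹ = [116/449; 108/449]
step 0: x' = x̄ + K·y = [355/449, -552/449]
step 0: P' = (I − K·H)·P̄ = [1810/449 -1752/449; -1752/449 1806/449]
step 1: x̄ = F·x = [-946/449, 513/449]
step 1: P̄ = F·P·Fᵀ + Q = [4266/449 -2994/449; -2994/449 8033/449]
step 1: y = z − H·x̄ = [1764/449]
step 1: S = H·P̄·Hᵀ + R = [25693/449]
step 1: K = P̄·Hᵀ·S⁻¹ = [2544/25693; 10078/25693]
step 1: x' = x̄ + K·y = [-44138/25693, 68949/25693]
step 1: P' = (I − K·H)·P̄ = [229698/25693 -228426/25693; -228426/25693 233465/25693]
step 2: x̄ = F·x = [118571/25693, -63465/25693]
step 2: P̄ = F·P·Fᵀ + Q = [381637/25693 -434103/25693; -434103/25693 955884/25693]
step 2: y = z − H·x̄ = [-187291/25693]
step 2: S = H·P̄·Hᵀ + R = [1902953/25693]
step 2: K = P̄·Hᵀ·S⁻¹ = [-104932/1902953; 80274/146381]
step 2: x' = x̄ + K·y = [734375/146381, -946743/146381]
step 2: P' = (I − K·H)·P̄ = [27837409/1902953 -2145375/146381; -2145375/146381 2185512/146381]

step 0: x' = [355/449, -552/449], P' = [1810/449 -1752/449; -1752/449 1806/449]
step 1: x' = [-44138/25693, 68949/25693], P' = [229698/25693 -228426/25693; -228426/25693 233465/25693]
step 2: x' = [734375/146381, -946743/146381], P' = [27837409/1902953 -2145375/146381; -2145375/146381 2185512/146381]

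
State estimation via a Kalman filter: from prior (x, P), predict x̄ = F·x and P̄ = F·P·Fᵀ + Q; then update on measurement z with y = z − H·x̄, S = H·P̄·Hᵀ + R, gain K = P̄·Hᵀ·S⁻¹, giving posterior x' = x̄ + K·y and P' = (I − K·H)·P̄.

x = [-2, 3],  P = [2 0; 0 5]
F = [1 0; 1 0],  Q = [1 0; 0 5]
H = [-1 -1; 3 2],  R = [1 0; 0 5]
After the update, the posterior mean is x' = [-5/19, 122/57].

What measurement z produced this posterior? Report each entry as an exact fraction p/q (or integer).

x̄ = F·x = [-2, -2]
P̄ = F·P·Fᵀ + Q = [3 2; 2 7]
S = H·P̄·Hᵀ + R = [15 -33; -33 84]
K = P̄·Hᵀ·S⁻¹ = [1/19 10/57; -32/57 1/57]
x' − x̄ = [33/19, 236/57] = K·y
y = (KᵀK)⁻¹·Kᵀ·(x' − x̄) = [-7, 12]
z = y + H·x̄ = [-7, 12] + [4, -10] = [-3, 2]

z = [-3, 2]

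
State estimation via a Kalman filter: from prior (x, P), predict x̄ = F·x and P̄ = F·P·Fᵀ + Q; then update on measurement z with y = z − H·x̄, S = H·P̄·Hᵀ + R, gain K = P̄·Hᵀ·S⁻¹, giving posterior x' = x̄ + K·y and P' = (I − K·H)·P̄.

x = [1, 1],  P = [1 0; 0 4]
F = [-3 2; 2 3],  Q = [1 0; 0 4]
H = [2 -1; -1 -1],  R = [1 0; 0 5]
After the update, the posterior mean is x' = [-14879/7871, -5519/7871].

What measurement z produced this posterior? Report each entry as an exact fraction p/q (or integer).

z = [-3, 3]

x̄ = F·x = [-1, 5]
P̄ = F·P·Fᵀ + Q = [26 18; 18 44]
S = H·P̄·Hᵀ + R = [77 -26; -26 111]
K = P̄·Hᵀ·S⁻¹ = [2630/7871 -2504/7871; -2500/7871 -4982/7871]
x' − x̄ = [-7008/7871, -44874/7871] = K·y
y = (KᵀK)⁻¹·Kᵀ·(x' − x̄) = [4, 7]
z = y + H·x̄ = [4, 7] + [-7, -4] = [-3, 3]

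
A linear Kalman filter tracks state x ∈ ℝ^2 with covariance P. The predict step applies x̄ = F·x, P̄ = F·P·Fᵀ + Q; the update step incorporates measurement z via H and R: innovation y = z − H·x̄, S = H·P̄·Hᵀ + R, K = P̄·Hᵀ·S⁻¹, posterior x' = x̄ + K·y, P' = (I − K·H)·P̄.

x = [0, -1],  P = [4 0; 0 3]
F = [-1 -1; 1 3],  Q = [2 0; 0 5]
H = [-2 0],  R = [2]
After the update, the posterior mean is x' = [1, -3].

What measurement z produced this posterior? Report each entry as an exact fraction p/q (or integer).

z = [-2]

x̄ = F·x = [1, -3]
P̄ = F·P·Fᵀ + Q = [9 -13; -13 36]
S = H·P̄·Hᵀ + R = [38]
K = P̄·Hᵀ·S⁻¹ = [-9/19; 13/19]
x' − x̄ = [0, 0] = K·y
y = (KᵀK)⁻¹·Kᵀ·(x' − x̄) = [0]
z = y + H·x̄ = [0] + [-2] = [-2]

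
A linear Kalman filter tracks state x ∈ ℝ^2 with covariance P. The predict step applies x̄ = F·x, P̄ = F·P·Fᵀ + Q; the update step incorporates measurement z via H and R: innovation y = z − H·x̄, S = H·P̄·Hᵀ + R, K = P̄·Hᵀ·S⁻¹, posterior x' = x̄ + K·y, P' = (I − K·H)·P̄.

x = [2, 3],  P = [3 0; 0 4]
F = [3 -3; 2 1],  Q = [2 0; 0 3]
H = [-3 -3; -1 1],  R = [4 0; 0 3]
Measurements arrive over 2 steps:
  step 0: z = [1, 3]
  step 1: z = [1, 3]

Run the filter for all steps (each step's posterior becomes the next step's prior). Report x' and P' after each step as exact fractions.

step 0: x' = [-87271/46056, 74507/46056], P' = [37949/46056 -27505/46056; -27505/46056 37397/46056]
step 1: x' = [-127144905/79977953, 87771690/79977953], P' = [57965058/79977953 -38459130/79977953; -38459130/79977953 53773158/79977953]

step 0: x̄ = F·x = [-3, 7]
step 0: P̄ = F·P·Fᵀ + Q = [65 6; 6 19]
step 0: y = z − H·x̄ = [13, -7]
step 0: S = H·P̄·Hᵀ + R = [868 138; 138 75]
step 0: K = P̄·Hᵀ·S⁻¹ = [-2611/15352 -10909/23028; -2473/15352 10817/23028]
step 0: x' = x̄ + K·y = [-87271/46056, 74507/46056]
step 0: P' = (I − K·H)·P̄ = [37949/46056 -27505/46056; -27505/46056 37397/46056]
step 1: x̄ = F·x = [-80889/7676, -1755/808]
step 1: P̄ = F·P·Fᵀ + Q = [105443/3838 1737/404; 1737/404 3813/808]
step 1: y = z − H·x̄ = [-570017/15352, -82377/15352]
step 1: S = H·P̄·Hᵀ + R = [5697487/15352 1047975/15352; 1047975/15352 408263/15352]
step 1: K = P̄·Hᵀ·S⁻¹ = [-14629446/79977953 -32141396/79977953; -11485521/79977953 30744096/79977953]
step 1: x' = x̄ + K·y = [-127144905/79977953, 87771690/79977953]
step 1: P' = (I − K·H)·P̄ = [57965058/79977953 -38459130/79977953; -38459130/79977953 53773158/79977953]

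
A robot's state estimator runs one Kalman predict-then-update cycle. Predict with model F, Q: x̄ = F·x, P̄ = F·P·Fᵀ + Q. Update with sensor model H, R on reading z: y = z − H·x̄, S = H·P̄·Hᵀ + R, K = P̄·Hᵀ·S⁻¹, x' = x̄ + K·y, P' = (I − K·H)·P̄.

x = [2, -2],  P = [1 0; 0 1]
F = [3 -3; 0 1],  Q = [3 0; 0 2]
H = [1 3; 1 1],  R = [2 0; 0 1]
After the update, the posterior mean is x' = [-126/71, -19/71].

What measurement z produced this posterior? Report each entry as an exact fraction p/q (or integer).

x̄ = F·x = [12, -2]
P̄ = F·P·Fᵀ + Q = [21 -3; -3 3]
S = H·P̄·Hᵀ + R = [32 18; 18 19]
K = P̄·Hᵀ·S⁻¹ = [-24/71 90/71; 57/142 -27/71]
x' − x̄ = [-978/71, 123/71] = K·y
y = (KᵀK)⁻¹·Kᵀ·(x' − x̄) = [-8, -13]
z = y + H·x̄ = [-8, -13] + [6, 10] = [-2, -3]

z = [-2, -3]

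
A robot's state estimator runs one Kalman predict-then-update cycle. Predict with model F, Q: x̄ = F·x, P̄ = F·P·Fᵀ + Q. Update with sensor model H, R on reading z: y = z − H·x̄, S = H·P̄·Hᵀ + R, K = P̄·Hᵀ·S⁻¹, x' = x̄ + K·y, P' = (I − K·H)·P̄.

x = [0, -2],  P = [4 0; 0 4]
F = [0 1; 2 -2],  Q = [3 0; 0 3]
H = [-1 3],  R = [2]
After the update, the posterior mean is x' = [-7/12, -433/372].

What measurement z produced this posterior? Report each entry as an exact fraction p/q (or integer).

x̄ = F·x = [-2, 4]
P̄ = F·P·Fᵀ + Q = [7 -8; -8 35]
S = H·P̄·Hᵀ + R = [372]
K = P̄·Hᵀ·S⁻¹ = [-1/12; 113/372]
x' − x̄ = [17/12, -1921/372] = K·y
y = (KᵀK)⁻¹·Kᵀ·(x' − x̄) = [-17]
z = y + H·x̄ = [-17] + [14] = [-3]

z = [-3]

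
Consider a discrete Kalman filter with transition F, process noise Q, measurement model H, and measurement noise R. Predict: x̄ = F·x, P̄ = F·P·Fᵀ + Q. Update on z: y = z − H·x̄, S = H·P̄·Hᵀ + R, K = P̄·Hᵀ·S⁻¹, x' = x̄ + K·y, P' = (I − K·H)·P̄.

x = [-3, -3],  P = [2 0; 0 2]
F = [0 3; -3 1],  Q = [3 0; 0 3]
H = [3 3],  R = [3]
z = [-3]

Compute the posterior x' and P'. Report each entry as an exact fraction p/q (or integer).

x' = [-1359/169, 1188/169]
P' = [1362/169 -1335/169; -1335/169 1364/169]

x̄ = F·x = [-9, 6]
P̄ = F·P·Fᵀ + Q = [21 6; 6 23]
y = z − H·x̄ = [6]
S = H·P̄·Hᵀ + R = [507]
K = P̄·Hᵀ·S⁻¹ = [27/169; 29/169]
x' = x̄ + K·y = [-1359/169, 1188/169]
P' = (I − K·H)·P̄ = [1362/169 -1335/169; -1335/169 1364/169]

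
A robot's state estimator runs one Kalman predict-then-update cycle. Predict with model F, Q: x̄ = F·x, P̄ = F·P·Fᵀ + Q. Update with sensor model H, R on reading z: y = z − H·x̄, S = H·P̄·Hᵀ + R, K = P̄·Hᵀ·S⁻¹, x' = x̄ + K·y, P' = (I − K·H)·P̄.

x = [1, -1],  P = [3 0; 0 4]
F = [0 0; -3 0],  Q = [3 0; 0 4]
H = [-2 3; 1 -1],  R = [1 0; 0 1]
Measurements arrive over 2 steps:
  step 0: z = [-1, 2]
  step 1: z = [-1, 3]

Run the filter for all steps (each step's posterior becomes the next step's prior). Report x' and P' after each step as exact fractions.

step 0: x' = [414/419, 76/419], P' = [933/419 651/419; 651/419 496/419]
step 1: x' = [221955/137653, 70785/137653], P' = [303447/137653 211533/137653; 211533/137653 161168/137653]

step 0: x̄ = F·x = [0, -3]
step 0: P̄ = F·P·Fᵀ + Q = [3 0; 0 31]
step 0: y = z − H·x̄ = [8, -1]
step 0: S = H·P̄·Hᵀ + R = [292 -99; -99 35]
step 0: K = P̄·Hᵀ·S⁻¹ = [87/419 282/419; 186/419 155/419]
step 0: x' = x̄ + K·y = [414/419, 76/419]
step 0: P' = (I − K·H)·P̄ = [933/419 651/419; 651/419 496/419]
step 1: x̄ = F·x = [0, -1242/419]
step 1: P̄ = F·P·Fᵀ + Q = [3 0; 0 10073/419]
step 1: y = z − H·x̄ = [3307/419, 15/419]
step 1: S = H·P̄·Hᵀ + R = [96104/419 -32733/419; -32733/419 11749/419]
step 1: K = P̄·Hᵀ·S⁻¹ = [27705/137653 91914/137653; 60438/137653 50365/137653]
step 1: x' = x̄ + K·y = [221955/137653, 70785/137653]
step 1: P' = (I − K·H)·P̄ = [303447/137653 211533/137653; 211533/137653 161168/137653]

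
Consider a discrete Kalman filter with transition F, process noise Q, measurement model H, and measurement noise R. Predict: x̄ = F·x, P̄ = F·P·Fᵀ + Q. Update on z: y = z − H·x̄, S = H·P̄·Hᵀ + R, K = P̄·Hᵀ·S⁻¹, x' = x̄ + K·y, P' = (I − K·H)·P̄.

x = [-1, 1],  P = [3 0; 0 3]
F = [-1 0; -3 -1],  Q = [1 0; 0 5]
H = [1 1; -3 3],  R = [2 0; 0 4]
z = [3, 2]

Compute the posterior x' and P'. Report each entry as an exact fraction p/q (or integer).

x̄ = F·x = [1, 2]
P̄ = F·P·Fᵀ + Q = [4 9; 9 35]
y = z − H·x̄ = [0, -1]
S = H·P̄·Hᵀ + R = [59 93; 93 193]
K = P̄·Hᵀ·S⁻¹ = [557/1369 -162/1369; 619/1369 255/1369]
x' = x̄ + K·y = [1531/1369, 2483/1369]
P' = (I − K·H)·P̄ = [665/1369 449/1369; 449/1369 789/1369]

x' = [1531/1369, 2483/1369]
P' = [665/1369 449/1369; 449/1369 789/1369]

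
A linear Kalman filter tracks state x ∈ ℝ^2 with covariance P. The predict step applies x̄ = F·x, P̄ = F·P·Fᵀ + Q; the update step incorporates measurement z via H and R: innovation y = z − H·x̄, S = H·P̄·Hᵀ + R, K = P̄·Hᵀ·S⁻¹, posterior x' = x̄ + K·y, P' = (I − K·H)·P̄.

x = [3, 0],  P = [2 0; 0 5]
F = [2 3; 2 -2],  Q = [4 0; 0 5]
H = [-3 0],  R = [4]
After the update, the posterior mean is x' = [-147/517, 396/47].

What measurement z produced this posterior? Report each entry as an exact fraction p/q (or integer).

x̄ = F·x = [6, 6]
P̄ = F·P·Fᵀ + Q = [57 -22; -22 33]
S = H·P̄·Hᵀ + R = [517]
K = P̄·Hᵀ·S⁻¹ = [-171/517; 6/47]
x' − x̄ = [-3249/517, 114/47] = K·y
y = (KᵀK)⁻¹·Kᵀ·(x' − x̄) = [19]
z = y + H·x̄ = [19] + [-18] = [1]

z = [1]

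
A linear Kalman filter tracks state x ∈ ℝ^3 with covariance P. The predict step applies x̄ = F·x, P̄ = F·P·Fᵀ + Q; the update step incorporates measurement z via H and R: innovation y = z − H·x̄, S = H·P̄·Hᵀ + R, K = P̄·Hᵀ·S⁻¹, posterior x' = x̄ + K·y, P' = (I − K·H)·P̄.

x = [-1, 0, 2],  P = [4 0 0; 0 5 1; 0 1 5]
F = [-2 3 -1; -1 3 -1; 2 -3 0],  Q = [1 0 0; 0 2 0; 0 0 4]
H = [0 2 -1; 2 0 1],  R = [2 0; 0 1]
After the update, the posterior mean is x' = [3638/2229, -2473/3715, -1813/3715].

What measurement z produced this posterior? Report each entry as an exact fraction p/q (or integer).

z = [-1, 3]

x̄ = F·x = [0, -1, -2]
P̄ = F·P·Fᵀ + Q = [61 52 -58; 52 50 -50; -58 -50 65]
S = H·P̄·Hᵀ + R = [467 159; 159 78]
K = P̄·Hᵀ·S⁻¹ = [164/743 826/2229; 1038/3715 456/3715; -1587/3715 806/3715]
x' − x̄ = [3638/2229, 1242/3715, 5617/3715] = K·y
y = (KᵀK)⁻¹·Kᵀ·(x' − x̄) = [-1, 5]
z = y + H·x̄ = [-1, 5] + [0, -2] = [-1, 3]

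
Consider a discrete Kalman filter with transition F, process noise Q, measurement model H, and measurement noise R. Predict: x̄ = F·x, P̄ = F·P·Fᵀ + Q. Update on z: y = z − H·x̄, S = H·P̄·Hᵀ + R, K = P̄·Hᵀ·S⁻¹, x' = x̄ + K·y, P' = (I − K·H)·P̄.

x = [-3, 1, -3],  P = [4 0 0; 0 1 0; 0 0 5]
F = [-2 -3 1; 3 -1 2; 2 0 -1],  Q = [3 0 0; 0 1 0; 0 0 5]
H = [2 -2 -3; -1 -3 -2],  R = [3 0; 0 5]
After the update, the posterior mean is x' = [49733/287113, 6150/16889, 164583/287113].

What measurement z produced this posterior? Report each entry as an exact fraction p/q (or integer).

z = [-2, -3]

x̄ = F·x = [0, -16, -3]
P̄ = F·P·Fᵀ + Q = [33 -11 -21; -11 58 14; -21 14 26]
S = H·P̄·Hᵀ + R = [1109 685; 685 682]
K = P̄·Hᵀ·S⁻¹ = [74212/287113 -56857/287113; 475/16889 -5207/16889; -50931/287113 20423/287113]
x' − x̄ = [49733/287113, 276374/16889, 1025922/287113] = K·y
y = (KᵀK)⁻¹·Kᵀ·(x' − x̄) = [-43, -57]
z = y + H·x̄ = [-43, -57] + [41, 54] = [-2, -3]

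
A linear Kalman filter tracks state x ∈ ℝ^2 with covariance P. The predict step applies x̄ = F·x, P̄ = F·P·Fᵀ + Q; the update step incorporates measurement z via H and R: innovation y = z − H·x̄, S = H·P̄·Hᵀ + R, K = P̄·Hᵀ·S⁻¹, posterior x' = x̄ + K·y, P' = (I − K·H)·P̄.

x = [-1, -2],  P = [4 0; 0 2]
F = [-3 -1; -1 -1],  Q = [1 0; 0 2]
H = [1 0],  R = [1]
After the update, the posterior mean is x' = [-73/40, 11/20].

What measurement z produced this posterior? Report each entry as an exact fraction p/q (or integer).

z = [-2]

x̄ = F·x = [5, 3]
P̄ = F·P·Fᵀ + Q = [39 14; 14 8]
S = H·P̄·Hᵀ + R = [40]
K = P̄·Hᵀ·S⁻¹ = [39/40; 7/20]
x' − x̄ = [-273/40, -49/20] = K·y
y = (KᵀK)⁻¹·Kᵀ·(x' − x̄) = [-7]
z = y + H·x̄ = [-7] + [5] = [-2]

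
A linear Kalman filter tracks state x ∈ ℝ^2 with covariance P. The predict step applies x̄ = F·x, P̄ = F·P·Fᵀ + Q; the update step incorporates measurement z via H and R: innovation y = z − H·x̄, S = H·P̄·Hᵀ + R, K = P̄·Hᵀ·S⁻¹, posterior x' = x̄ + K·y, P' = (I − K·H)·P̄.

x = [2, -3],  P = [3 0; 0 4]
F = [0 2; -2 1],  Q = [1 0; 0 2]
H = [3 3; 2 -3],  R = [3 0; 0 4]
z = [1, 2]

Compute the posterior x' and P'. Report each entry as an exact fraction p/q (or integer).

x̄ = F·x = [-6, -7]
P̄ = F·P·Fᵀ + Q = [17 8; 8 18]
y = z − H·x̄ = [40, -7]
S = H·P̄·Hᵀ + R = [462 -84; -84 138]
K = P̄·Hᵀ·S⁻¹ = [373/1890 26/135; 631/4725 -131/675]
x' = x̄ + K·y = [172/315, -472/1575]
P' = (I − K·H)·P̄ = [103/378 -71/945; -71/945 986/4725]

x' = [172/315, -472/1575]
P' = [103/378 -71/945; -71/945 986/4725]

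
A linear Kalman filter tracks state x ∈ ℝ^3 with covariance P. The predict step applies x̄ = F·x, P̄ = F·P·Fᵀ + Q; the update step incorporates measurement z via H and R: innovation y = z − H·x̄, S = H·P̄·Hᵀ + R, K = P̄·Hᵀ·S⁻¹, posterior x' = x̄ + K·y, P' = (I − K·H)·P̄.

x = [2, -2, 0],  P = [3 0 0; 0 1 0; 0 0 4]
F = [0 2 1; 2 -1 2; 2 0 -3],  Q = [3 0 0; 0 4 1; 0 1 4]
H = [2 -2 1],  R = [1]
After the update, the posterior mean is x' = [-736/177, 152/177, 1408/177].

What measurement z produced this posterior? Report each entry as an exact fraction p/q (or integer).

x̄ = F·x = [-4, 6, 4]
P̄ = F·P·Fᵀ + Q = [11 6 -12; 6 33 -11; -12 -11 52]
S = H·P̄·Hᵀ + R = [177]
K = P̄·Hᵀ·S⁻¹ = [-2/177; -65/177; 50/177]
x' − x̄ = [-28/177, -910/177, 700/177] = K·y
y = (KᵀK)⁻¹·Kᵀ·(x' − x̄) = [14]
z = y + H·x̄ = [14] + [-16] = [-2]

z = [-2]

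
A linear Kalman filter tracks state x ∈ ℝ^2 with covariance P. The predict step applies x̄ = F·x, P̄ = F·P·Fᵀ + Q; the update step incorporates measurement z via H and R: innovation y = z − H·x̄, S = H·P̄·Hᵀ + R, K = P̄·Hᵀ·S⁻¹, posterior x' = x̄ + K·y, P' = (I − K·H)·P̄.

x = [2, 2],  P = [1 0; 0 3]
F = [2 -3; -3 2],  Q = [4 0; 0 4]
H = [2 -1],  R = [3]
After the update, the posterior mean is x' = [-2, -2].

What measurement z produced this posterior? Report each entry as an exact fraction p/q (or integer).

z = [-2]

x̄ = F·x = [-2, -2]
P̄ = F·P·Fᵀ + Q = [35 -24; -24 25]
S = H·P̄·Hᵀ + R = [264]
K = P̄·Hᵀ·S⁻¹ = [47/132; -73/264]
x' − x̄ = [0, 0] = K·y
y = (KᵀK)⁻¹·Kᵀ·(x' − x̄) = [0]
z = y + H·x̄ = [0] + [-2] = [-2]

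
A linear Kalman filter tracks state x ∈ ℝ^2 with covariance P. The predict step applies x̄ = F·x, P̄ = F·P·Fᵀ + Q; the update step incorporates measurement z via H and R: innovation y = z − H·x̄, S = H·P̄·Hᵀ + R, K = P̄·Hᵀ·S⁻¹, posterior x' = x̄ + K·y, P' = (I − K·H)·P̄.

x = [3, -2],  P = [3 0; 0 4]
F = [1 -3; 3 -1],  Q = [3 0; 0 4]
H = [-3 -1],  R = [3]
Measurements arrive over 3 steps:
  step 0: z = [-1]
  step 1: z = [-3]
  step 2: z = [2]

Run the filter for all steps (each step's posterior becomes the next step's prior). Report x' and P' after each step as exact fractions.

step 0: x' = [-561/542, 1168/271], P' = [1155/542 -1512/271; -1512/271 4683/271]
step 1: x' = [11871/21242, 13392/10621], P' = [130977/169936 -502767/339872; -502767/339872 3354825/679744]
step 2: x' = [-151025553/124529641, 200318257/124529641], P' = [192062625/249059282 -184548303/124529641; -184548303/124529641 1230135009/249059282]

step 0: x̄ = F·x = [9, 11]
step 0: P̄ = F·P·Fᵀ + Q = [42 21; 21 35]
step 0: y = z − H·x̄ = [37]
step 0: S = H·P̄·Hᵀ + R = [542]
step 0: K = P̄·Hᵀ·S⁻¹ = [-147/542; -49/271]
step 0: x' = x̄ + K·y = [-561/542, 1168/271]
step 0: P' = (I − K·H)·P̄ = [1155/542 -1512/271; -1512/271 4683/271]
step 1: x̄ = F·x = [-7569/542, -4019/542]
step 1: P̄ = F·P·Fᵀ + Q = [105219/542 61803/542; 61803/542 40073/542]
step 1: y = z − H·x̄ = [-14176/271]
step 1: S = H·P̄·Hᵀ + R = [679744/271]
step 1: K = P̄·Hᵀ·S⁻¹ = [-94365/339872; -112741/679744]
step 1: x' = x̄ + K·y = [11871/21242, 13392/10621]
step 1: P' = (I − K·H)·P̄ = [130977/169936 -502767/339872; -502767/339872 3354825/679744]
step 2: x̄ = F·x = [-68481/21242, 8829/21242]
step 2: P̄ = F·P·Fᵀ + Q = [38789769/679744 21691539/679744; 21691539/679744 16822177/679744]
step 2: y = z − H·x̄ = [-77065/10621]
step 2: S = H·P̄·Hᵀ + R = [124529641/169936]
step 2: K = P̄·Hᵀ·S⁻¹ = [-69030423/249059282; -40948397/249059282]
step 2: x' = x̄ + K·y = [-151025553/124529641, 200318257/124529641]
step 2: P' = (I − K·H)·P̄ = [192062625/249059282 -184548303/124529641; -184548303/124529641 1230135009/249059282]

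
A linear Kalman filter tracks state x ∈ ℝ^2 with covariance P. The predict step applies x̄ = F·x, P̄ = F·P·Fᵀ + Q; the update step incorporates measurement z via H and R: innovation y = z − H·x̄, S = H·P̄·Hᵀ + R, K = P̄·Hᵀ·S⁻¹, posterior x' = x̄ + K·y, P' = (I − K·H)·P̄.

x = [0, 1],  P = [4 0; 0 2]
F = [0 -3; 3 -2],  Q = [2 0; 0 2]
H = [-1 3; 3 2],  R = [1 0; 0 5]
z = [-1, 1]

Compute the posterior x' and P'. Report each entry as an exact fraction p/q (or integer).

x' = [12349/32073, -2074/10691]
P' = [4236/10691 2348/32073; 2348/32073 3698/32073]

x̄ = F·x = [-3, -2]
P̄ = F·P·Fᵀ + Q = [20 12; 12 46]
y = z − H·x̄ = [2, 14]
S = H·P̄·Hᵀ + R = [363 300; 300 513]
K = P̄·Hᵀ·S⁻¹ = [-1888/10691 8564/32073; 8746/32073 2888/32073]
x' = x̄ + K·y = [12349/32073, -2074/10691]
P' = (I − K·H)·P̄ = [4236/10691 2348/32073; 2348/32073 3698/32073]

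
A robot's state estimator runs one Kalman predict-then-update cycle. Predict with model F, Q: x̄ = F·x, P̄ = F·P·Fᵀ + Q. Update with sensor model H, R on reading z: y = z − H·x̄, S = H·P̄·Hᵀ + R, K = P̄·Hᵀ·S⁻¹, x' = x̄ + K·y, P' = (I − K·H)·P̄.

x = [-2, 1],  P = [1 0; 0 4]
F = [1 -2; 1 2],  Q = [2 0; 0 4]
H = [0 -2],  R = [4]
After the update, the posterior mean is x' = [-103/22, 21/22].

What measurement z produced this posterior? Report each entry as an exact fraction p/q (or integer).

z = [-2]

x̄ = F·x = [-4, 0]
P̄ = F·P·Fᵀ + Q = [19 -15; -15 21]
S = H·P̄·Hᵀ + R = [88]
K = P̄·Hᵀ·S⁻¹ = [15/44; -21/44]
x' − x̄ = [-15/22, 21/22] = K·y
y = (KᵀK)⁻¹·Kᵀ·(x' − x̄) = [-2]
z = y + H·x̄ = [-2] + [0] = [-2]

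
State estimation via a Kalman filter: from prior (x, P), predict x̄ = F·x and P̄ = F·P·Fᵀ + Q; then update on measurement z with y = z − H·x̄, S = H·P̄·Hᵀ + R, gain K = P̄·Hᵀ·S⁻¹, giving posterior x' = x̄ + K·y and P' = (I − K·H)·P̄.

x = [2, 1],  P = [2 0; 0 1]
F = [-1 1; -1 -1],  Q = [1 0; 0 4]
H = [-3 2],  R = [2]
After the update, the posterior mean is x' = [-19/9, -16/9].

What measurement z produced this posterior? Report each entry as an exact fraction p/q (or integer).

x̄ = F·x = [-1, -3]
P̄ = F·P·Fᵀ + Q = [4 1; 1 7]
S = H·P̄·Hᵀ + R = [54]
K = P̄·Hᵀ·S⁻¹ = [-5/27; 11/54]
x' − x̄ = [-10/9, 11/9] = K·y
y = (KᵀK)⁻¹·Kᵀ·(x' − x̄) = [6]
z = y + H·x̄ = [6] + [-3] = [3]

z = [3]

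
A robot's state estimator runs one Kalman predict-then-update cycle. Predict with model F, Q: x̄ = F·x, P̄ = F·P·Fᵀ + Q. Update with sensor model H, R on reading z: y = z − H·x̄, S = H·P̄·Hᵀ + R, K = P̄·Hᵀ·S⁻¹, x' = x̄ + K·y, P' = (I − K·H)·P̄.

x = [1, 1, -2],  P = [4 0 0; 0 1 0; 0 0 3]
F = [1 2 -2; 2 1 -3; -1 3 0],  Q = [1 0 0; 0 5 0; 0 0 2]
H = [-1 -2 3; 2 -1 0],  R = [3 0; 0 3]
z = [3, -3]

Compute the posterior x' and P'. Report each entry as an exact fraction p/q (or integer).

x̄ = F·x = [7, 9, 2]
P̄ = F·P·Fᵀ + Q = [21 28 2; 28 49 -5; 2 -5 15]
y = z − H·x̄ = [22, -8]
S = H·P̄·Hᵀ + R = [515 -1; -1 24]
K = P̄·Hᵀ·S⁻¹ = [-1690/12359 7139/12359; -3377/12359 3464/12359; 1281/12359 4688/12359]
x' = x̄ + K·y = [-7779/12359, 9225/12359, 15396/12359]
P' = (I − K·H)·P̄ = [39603/12359 57789/12359 50037/12359; 57789/12359 105186/12359 86010/12359; 50037/12359 86010/12359 75300/12359]

x' = [-7779/12359, 9225/12359, 15396/12359]
P' = [39603/12359 57789/12359 50037/12359; 57789/12359 105186/12359 86010/12359; 50037/12359 86010/12359 75300/12359]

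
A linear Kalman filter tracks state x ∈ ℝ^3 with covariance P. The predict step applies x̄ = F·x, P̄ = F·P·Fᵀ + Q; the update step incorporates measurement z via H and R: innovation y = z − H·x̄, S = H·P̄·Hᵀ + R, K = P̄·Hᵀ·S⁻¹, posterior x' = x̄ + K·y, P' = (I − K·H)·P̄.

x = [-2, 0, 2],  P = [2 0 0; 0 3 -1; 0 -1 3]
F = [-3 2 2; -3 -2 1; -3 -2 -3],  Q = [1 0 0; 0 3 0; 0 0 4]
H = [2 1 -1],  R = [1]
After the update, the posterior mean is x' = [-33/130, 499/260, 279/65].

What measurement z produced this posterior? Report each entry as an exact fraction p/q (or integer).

z = [-3]

x̄ = F·x = [10, 8, 0]
P̄ = F·P·Fᵀ + Q = [35 14 -2; 14 40 17; -2 17 49]
S = H·P̄·Hᵀ + R = [260]
K = P̄·Hᵀ·S⁻¹ = [43/130; 51/260; -9/65]
x' − x̄ = [-1333/130, -1581/260, 279/65] = K·y
y = (KᵀK)⁻¹·Kᵀ·(x' − x̄) = [-31]
z = y + H·x̄ = [-31] + [28] = [-3]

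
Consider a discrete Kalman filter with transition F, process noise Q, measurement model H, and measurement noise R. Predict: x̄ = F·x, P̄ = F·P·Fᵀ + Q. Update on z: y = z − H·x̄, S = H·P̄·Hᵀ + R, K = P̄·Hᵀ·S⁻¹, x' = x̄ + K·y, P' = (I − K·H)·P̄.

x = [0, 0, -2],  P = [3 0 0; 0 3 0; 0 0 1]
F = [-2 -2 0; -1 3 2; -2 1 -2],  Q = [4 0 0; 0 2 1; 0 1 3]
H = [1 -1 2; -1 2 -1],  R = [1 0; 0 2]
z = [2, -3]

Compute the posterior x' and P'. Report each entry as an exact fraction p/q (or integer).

x̄ = F·x = [0, -4, 4]
P̄ = F·P·Fᵀ + Q = [28 -12 6; -12 36 12; 6 12 22]
y = z − H·x̄ = [-10, 9]
S = H·P̄·Hᵀ + R = [153 -138; -138 208]
K = P̄·Hᵀ·S⁻¹ = [703/3195 -283/2130; 412/1065 214/355; 1838/3195 386/1065]
x' = x̄ + K·y = [-21701/6390, -2602/1065, 4822/3195]
P' = (I − K·H)·P̄ = [28283/3195 3032/1065 -9242/3195; 3032/1065 668/355 -308/1065; -9242/3195 -308/1065 5078/3195]

x' = [-21701/6390, -2602/1065, 4822/3195]
P' = [28283/3195 3032/1065 -9242/3195; 3032/1065 668/355 -308/1065; -9242/3195 -308/1065 5078/3195]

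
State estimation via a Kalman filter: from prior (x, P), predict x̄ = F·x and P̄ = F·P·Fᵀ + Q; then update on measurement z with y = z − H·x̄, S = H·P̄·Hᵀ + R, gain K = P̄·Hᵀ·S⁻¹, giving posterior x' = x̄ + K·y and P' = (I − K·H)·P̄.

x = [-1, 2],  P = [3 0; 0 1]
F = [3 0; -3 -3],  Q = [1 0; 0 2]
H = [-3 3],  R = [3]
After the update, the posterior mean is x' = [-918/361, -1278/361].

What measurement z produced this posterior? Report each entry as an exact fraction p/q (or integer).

x̄ = F·x = [-3, -3]
P̄ = F·P·Fᵀ + Q = [28 -27; -27 38]
S = H·P̄·Hᵀ + R = [1083]
K = P̄·Hᵀ·S⁻¹ = [-55/361; 65/361]
x' − x̄ = [165/361, -195/361] = K·y
y = (KᵀK)⁻¹·Kᵀ·(x' − x̄) = [-3]
z = y + H·x̄ = [-3] + [0] = [-3]

z = [-3]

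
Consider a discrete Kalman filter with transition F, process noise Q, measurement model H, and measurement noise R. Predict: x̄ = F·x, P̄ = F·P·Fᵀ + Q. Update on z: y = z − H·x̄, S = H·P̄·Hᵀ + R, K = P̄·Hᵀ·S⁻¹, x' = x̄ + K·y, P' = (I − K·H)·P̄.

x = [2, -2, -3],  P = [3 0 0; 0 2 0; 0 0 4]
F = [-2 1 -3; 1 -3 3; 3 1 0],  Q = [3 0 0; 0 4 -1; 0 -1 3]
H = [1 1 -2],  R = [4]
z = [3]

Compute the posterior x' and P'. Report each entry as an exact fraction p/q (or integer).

x' = [951/206, -125/206, 61/103]
P' = [9549/206 -10221/206 -205/103; -10221/206 12485/206 557/103; -205/103 557/103 254/103]

x̄ = F·x = [3, -1, 4]
P̄ = F·P·Fᵀ + Q = [53 -48 -16; -48 61 2; -16 2 32]
y = z − H·x̄ = [9]
S = H·P̄·Hᵀ + R = [206]
K = P̄·Hᵀ·S⁻¹ = [37/206; 9/206; -39/103]
x' = x̄ + K·y = [951/206, -125/206, 61/103]
P' = (I − K·H)·P̄ = [9549/206 -10221/206 -205/103; -10221/206 12485/206 557/103; -205/103 557/103 254/103]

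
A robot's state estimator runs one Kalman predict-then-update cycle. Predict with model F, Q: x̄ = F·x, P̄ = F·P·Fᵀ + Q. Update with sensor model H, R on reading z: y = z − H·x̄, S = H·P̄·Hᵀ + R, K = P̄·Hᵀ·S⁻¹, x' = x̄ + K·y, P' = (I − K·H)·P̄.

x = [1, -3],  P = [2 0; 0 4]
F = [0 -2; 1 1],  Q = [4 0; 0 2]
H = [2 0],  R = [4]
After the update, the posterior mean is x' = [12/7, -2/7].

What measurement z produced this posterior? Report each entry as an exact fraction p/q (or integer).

z = [3]

x̄ = F·x = [6, -2]
P̄ = F·P·Fᵀ + Q = [20 -8; -8 8]
S = H·P̄·Hᵀ + R = [84]
K = P̄·Hᵀ·S⁻¹ = [10/21; -4/21]
x' − x̄ = [-30/7, 12/7] = K·y
y = (KᵀK)⁻¹·Kᵀ·(x' − x̄) = [-9]
z = y + H·x̄ = [-9] + [12] = [3]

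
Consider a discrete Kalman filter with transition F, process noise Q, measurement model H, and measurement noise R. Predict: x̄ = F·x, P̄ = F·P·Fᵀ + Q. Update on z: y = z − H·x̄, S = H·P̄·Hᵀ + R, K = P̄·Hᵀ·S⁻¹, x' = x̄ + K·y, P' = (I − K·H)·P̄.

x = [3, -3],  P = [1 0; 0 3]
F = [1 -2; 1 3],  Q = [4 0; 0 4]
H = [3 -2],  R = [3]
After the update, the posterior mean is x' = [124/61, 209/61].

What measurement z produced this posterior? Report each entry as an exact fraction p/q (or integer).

z = [-1]

x̄ = F·x = [9, -6]
P̄ = F·P·Fᵀ + Q = [17 -17; -17 32]
S = H·P̄·Hᵀ + R = [488]
K = P̄·Hᵀ·S⁻¹ = [85/488; -115/488]
x' − x̄ = [-425/61, 575/61] = K·y
y = (KᵀK)⁻¹·Kᵀ·(x' − x̄) = [-40]
z = y + H·x̄ = [-40] + [39] = [-1]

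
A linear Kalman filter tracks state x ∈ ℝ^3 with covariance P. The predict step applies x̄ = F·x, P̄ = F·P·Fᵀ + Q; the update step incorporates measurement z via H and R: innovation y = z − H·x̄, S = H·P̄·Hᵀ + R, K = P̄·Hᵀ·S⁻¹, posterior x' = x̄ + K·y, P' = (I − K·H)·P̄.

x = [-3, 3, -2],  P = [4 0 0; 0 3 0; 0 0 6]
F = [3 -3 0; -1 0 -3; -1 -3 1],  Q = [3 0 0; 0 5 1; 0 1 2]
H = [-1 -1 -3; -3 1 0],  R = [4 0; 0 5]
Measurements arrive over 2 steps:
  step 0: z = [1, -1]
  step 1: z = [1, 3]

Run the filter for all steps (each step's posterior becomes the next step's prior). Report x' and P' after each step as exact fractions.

step 0: x̄ = F·x = [-18, 9, -8]
step 0: P̄ = F·P·Fᵀ + Q = [66 -12 15; -12 63 -13; 15 -13 39]
step 0: y = z − H·x̄ = [-32, -64]
step 0: S = H·P̄·Hᵀ + R = [472 285; 285 734]
step 0: K = P̄·Hᵀ·S⁻¹ = [-12816/265223 -70905/265223; -5289/37889 7164/37889; -70816/265223 6539/265223]
step 0: x' = x̄ + K·y = [174018/265223, 51753/37889, -274168/265223]
step 0: P' = (I − K·H)·P̄ = [1345884/265223 526161/37889 -1659249/265223; 526161/37889 1614303/37889 -706436/37889; -1659249/265223 -706436/37889 2295855/265223]
step 1: x̄ = F·x = [-564759/265223, 648486/265223, -1534999/265223]
step 1: P̄ = F·P·Fᵀ + Q = [48313428/265223 -22560498/265223 85422084/265223; -22560498/265223 13379200/265223 -42051043/265223; 85422084/265223 -42051043/265223 160960846/265223]
step 1: y = z − H·x̄ = [-4256047/265223, -1547094/265223]
step 1: S = H·P̄·Hᵀ + R = [1726506384/265223 981391973/265223; 981391973/265223 584889155/265223]
step 1: K = P̄·Hᵀ·S⁻¹ = [-2134196988/176020388017 -46827793974/176020388017; -8355481/983354123 150304325/983354123; -56683667770/176020388017 5332583969/176020388017]
step 1: x' = x̄ + K·y = [-67410656457/176020388017, 1661687645/983354123, -140232084273/176020388017]
step 1: P' = (I − K·H)·P̄ = [220839611304/176020388017 2393183598/983354123 -213560895798/176020388017; 2393183598/983354123 7931072419/983354123 -3430278031/983354123; -213560895798/176020388017 -3430278031/983354123 351438444809/176020388017]

step 0: x' = [174018/265223, 51753/37889, -274168/265223], P' = [1345884/265223 526161/37889 -1659249/265223; 526161/37889 1614303/37889 -706436/37889; -1659249/265223 -706436/37889 2295855/265223]
step 1: x' = [-67410656457/176020388017, 1661687645/983354123, -140232084273/176020388017], P' = [220839611304/176020388017 2393183598/983354123 -213560895798/176020388017; 2393183598/983354123 7931072419/983354123 -3430278031/983354123; -213560895798/176020388017 -3430278031/983354123 351438444809/176020388017]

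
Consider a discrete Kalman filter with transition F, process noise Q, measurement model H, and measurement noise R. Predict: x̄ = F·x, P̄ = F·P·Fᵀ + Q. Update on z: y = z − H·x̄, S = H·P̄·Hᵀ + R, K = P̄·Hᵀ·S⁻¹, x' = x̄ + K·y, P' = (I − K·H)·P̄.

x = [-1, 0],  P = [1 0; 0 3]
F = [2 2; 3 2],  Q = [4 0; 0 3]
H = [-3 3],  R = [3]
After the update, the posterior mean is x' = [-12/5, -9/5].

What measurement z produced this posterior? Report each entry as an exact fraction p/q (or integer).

z = [2]

x̄ = F·x = [-2, -3]
P̄ = F·P·Fᵀ + Q = [20 18; 18 24]
S = H·P̄·Hᵀ + R = [75]
K = P̄·Hᵀ·S⁻¹ = [-2/25; 6/25]
x' − x̄ = [-2/5, 6/5] = K·y
y = (KᵀK)⁻¹·Kᵀ·(x' − x̄) = [5]
z = y + H·x̄ = [5] + [-3] = [2]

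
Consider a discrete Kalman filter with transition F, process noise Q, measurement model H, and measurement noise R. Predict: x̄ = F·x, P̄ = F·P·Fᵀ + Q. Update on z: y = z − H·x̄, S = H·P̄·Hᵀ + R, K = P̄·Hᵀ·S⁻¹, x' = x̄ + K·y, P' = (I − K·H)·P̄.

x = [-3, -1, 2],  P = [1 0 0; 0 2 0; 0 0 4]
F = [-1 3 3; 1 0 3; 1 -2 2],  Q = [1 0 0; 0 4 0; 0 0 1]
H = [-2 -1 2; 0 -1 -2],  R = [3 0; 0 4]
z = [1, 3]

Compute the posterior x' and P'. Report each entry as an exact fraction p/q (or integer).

x' = [13718/26025, -20859/8675, -5497/26025]
P' = [51883/26025 -9904/8675 22918/26025; -9904/8675 52568/26025 -8702/26025; 22918/26025 -8702/26025 7051/8675]

x̄ = F·x = [6, 3, 3]
P̄ = F·P·Fᵀ + Q = [56 35 11; 35 41 25; 11 25 26]
y = z − H·x̄ = [10, 12]
S = H·P̄·Hᵀ + R = [324 51; 51 249]
K = P̄·Hᵀ·S⁻¹ = [-9406/26025 -4031/26025; -1172/8675 -8791/26025; 1724/26025 -8401/26025]
x' = x̄ + K·y = [13718/26025, -20859/8675, -5497/26025]
P' = (I − K·H)·P̄ = [51883/26025 -9904/8675 22918/26025; -9904/8675 52568/26025 -8702/26025; 22918/26025 -8702/26025 7051/8675]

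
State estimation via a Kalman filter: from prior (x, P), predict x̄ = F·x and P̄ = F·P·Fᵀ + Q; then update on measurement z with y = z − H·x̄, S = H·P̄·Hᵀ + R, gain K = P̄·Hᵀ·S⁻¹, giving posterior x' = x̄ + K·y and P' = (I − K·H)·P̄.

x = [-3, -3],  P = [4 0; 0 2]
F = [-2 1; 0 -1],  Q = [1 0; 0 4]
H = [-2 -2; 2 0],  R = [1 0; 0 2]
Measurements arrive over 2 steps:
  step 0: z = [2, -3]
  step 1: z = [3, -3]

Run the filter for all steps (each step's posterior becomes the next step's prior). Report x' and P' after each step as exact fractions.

step 0: x' = [-94/59, 715/1003], P' = [27/59 -26/59; -26/59 666/1003]
step 1: x' = [-80406/72179, -69667/216537], P' = [31355/72179 -30114/72179; -30114/72179 137866/216537]

step 0: x̄ = F·x = [3, 3]
step 0: P̄ = F·P·Fᵀ + Q = [19 -2; -2 6]
step 0: y = z − H·x̄ = [14, -9]
step 0: S = H·P̄·Hᵀ + R = [85 -68; -68 78]
step 0: K = P̄·Hᵀ·S⁻¹ = [-2/59 27/59; -448/1003 -26/59]
step 0: x' = x̄ + K·y = [-94/59, 715/1003]
step 0: P' = (I − K·H)·P̄ = [27/59 -26/59; -26/59 666/1003]
step 1: x̄ = F·x = [3911/1003, -715/1003]
step 1: P̄ = F·P·Fᵀ + Q = [5273/1003 -1550/1003; -1550/1003 4678/1003]
step 1: y = z − H·x̄ = [553/59, -10831/1003]
step 1: S = H·P̄·Hᵀ + R = [1671/59 -876/59; -876/59 23098/1003]
step 1: K = P̄·Hᵀ·S⁻¹ = [-2482/72179 31355/72179; -95048/216537 -30114/72179]
step 1: x' = x̄ + K·y = [-80406/72179, -69667/216537]
step 1: P' = (I − K·H)·P̄ = [31355/72179 -30114/72179; -30114/72179 137866/216537]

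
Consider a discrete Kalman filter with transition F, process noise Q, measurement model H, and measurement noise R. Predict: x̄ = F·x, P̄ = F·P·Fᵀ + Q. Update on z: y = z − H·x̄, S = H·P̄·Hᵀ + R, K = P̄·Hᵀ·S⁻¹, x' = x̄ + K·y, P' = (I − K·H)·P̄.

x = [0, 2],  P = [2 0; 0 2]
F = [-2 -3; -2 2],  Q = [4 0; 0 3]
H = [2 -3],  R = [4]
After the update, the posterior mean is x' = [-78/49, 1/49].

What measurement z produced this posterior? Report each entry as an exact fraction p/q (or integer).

z = [-3]

x̄ = F·x = [-6, 4]
P̄ = F·P·Fᵀ + Q = [30 -4; -4 19]
S = H·P̄·Hᵀ + R = [343]
K = P̄·Hᵀ·S⁻¹ = [72/343; -65/343]
x' − x̄ = [216/49, -195/49] = K·y
y = (KᵀK)⁻¹·Kᵀ·(x' − x̄) = [21]
z = y + H·x̄ = [21] + [-24] = [-3]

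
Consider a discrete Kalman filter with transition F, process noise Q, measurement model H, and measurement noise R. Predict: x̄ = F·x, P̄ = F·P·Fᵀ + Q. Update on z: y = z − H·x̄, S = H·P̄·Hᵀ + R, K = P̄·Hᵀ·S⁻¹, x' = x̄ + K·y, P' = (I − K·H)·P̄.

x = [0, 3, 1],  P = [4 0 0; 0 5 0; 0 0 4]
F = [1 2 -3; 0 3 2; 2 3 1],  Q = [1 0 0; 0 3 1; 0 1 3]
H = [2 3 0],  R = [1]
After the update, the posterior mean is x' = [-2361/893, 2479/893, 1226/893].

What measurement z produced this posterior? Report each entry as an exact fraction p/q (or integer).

x̄ = F·x = [3, 11, 10]
P̄ = F·P·Fᵀ + Q = [61 6 26; 6 64 54; 26 54 68]
S = H·P̄·Hᵀ + R = [893]
K = P̄·Hᵀ·S⁻¹ = [140/893; 204/893; 214/893]
x' − x̄ = [-5040/893, -7344/893, -7704/893] = K·y
y = (KᵀK)⁻¹·Kᵀ·(x' − x̄) = [-36]
z = y + H·x̄ = [-36] + [39] = [3]

z = [3]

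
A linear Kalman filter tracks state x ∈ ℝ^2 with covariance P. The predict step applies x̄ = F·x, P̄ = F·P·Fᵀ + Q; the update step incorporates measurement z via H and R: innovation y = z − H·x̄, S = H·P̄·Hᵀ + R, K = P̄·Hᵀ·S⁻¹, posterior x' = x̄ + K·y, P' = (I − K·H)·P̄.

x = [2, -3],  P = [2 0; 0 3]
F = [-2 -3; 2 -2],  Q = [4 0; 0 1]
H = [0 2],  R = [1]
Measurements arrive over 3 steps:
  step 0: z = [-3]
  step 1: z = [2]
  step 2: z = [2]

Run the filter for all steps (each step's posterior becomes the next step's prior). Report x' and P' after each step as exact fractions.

step 0: x̄ = F·x = [5, 10]
step 0: P̄ = F·P·Fᵀ + Q = [39 10; 10 21]
step 0: y = z − H·x̄ = [-23]
step 0: S = H·P̄·Hᵀ + R = [85]
step 0: K = P̄·Hᵀ·S⁻¹ = [4/17; 42/85]
step 0: x' = x̄ + K·y = [-7/17, -116/85]
step 0: P' = (I − K·H)·P̄ = [583/17 2/17; 2/17 21/85]
step 1: x̄ = F·x = [418/85, 162/85]
step 1: P̄ = F·P·Fᵀ + Q = [12309/85 -11554/85; -11554/85 11749/85]
step 1: y = z − H·x̄ = [-154/85]
step 1: S = H·P̄·Hᵀ + R = [47081/85]
step 1: K = P̄·Hᵀ·S⁻¹ = [-23108/47081; 23498/47081]
step 1: x' = x̄ + K·y = [273394/47081, 47158/47081]
step 1: P' = (I − K·H)·P̄ = [535769/47081 -11554/47081; -11554/47081 11749/47081]
step 2: x̄ = F·x = [-688262/47081, 452472/47081]
step 2: P̄ = F·P·Fᵀ + Q = [2298493/47081 -2049474/47081; -2049474/47081 2329585/47081]
step 2: y = z − H·x̄ = [-810782/47081]
step 2: S = H·P̄·Hᵀ + R = [9365421/47081]
step 2: K = P̄·Hᵀ·S⁻¹ = [-1366316/3121807; 4659170/9365421]
step 2: x' = x̄ + K·y = [-22107362/3121807, 9770812/9365421]
step 2: P' = (I − K·H)·P̄ = [33452843/3121807 -683158/3121807; -683158/3121807 2329585/9365421]

step 0: x' = [-7/17, -116/85], P' = [583/17 2/17; 2/17 21/85]
step 1: x' = [273394/47081, 47158/47081], P' = [535769/47081 -11554/47081; -11554/47081 11749/47081]
step 2: x' = [-22107362/3121807, 9770812/9365421], P' = [33452843/3121807 -683158/3121807; -683158/3121807 2329585/9365421]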